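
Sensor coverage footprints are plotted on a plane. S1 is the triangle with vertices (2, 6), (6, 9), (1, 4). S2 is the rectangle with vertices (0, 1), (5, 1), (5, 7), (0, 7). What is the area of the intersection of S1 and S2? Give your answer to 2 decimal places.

1.83

The intersection is the polygon with vertices (3.333,7), (4,7), (1,4), (2,6).
By the shoelace formula its area is 1.83.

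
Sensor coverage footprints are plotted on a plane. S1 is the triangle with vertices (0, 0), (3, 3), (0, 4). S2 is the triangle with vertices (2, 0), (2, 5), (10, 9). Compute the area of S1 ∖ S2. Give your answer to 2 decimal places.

5.33

|S1| = 6, |S1∩S2| = 0.6667.
|S1 ∖ S2| = |S1| − |S1∩S2| = 6 − 0.6667 = 5.33.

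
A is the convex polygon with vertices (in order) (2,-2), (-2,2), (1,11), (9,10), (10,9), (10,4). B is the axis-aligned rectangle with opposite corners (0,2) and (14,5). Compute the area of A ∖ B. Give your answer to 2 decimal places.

|A| = 105, |A∩B| = 27.3333.
|A ∖ B| = |A| − |A∩B| = 105 − 27.3333 = 77.67.

77.67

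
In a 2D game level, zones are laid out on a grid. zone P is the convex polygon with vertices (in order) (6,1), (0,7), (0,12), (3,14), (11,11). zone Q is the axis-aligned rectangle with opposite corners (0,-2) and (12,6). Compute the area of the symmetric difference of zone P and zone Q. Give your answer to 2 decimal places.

|zone P| = 85, |zone Q| = 96, |zone P∩zone Q| = 18.75.
|zone P △ zone Q| = |zone P| + |zone Q| − 2·|zone P∩zone Q| = 85 + 96 − 37.5 = 143.50.

143.50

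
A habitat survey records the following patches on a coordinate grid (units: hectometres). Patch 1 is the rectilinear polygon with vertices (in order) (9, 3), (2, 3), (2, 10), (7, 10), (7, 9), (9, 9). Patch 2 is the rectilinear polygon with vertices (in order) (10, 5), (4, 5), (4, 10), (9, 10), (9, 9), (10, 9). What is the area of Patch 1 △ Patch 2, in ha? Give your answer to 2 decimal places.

30.00

|Patch 1| = 47, |Patch 2| = 29, |Patch 1∩Patch 2| = 23.
|Patch 1 △ Patch 2| = |Patch 1| + |Patch 2| − 2·|Patch 1∩Patch 2| = 47 + 29 − 46 = 30.00.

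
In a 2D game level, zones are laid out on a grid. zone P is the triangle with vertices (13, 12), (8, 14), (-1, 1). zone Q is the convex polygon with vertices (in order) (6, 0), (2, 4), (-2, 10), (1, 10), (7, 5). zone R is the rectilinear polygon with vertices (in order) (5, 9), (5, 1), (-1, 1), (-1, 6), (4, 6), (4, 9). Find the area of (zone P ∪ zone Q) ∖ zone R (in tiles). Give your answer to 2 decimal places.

53.21

|zone P ∪ zone Q| = 70.6165.
|(zone P ∪ zone Q) ∩ zone R| = 17.402.
|(zone P ∪ zone Q) ∖ zone R| = 70.6165 − 17.402 = 53.21.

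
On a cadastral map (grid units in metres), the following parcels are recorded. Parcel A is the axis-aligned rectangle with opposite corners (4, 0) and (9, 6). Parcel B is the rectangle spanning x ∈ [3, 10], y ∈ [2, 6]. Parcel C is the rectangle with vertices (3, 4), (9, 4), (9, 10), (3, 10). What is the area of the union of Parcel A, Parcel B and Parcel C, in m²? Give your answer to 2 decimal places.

62.00

By inclusion–exclusion:
Individual areas: |Parcel A| = 30, |Parcel B| = 28, |Parcel C| = 36.
|Parcel A∩Parcel B|: x∈[4,9], y∈[2,6] → 5·4 = 20.
|Parcel A∩Parcel C|: x∈[4,9], y∈[4,6] → 5·2 = 10.
|Parcel B∩Parcel C|: x∈[3,9], y∈[4,6] → 6·2 = 12.
|Parcel A∩Parcel B∩Parcel C| = 10.
|Parcel A ∪ Parcel B ∪ Parcel C| = 94 − 42 + 10 = 62.00.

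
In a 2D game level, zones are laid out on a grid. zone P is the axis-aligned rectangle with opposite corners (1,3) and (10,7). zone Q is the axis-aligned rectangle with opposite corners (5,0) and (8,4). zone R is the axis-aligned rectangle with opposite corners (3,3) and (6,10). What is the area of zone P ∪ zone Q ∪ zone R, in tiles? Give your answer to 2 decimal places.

54.00

By inclusion–exclusion:
Individual areas: |zone P| = 36, |zone Q| = 12, |zone R| = 21.
|zone P∩zone Q|: x∈[5,8], y∈[3,4] → 3·1 = 3.
|zone P∩zone R|: x∈[3,6], y∈[3,7] → 3·4 = 12.
|zone Q∩zone R|: x∈[5,6], y∈[3,4] → 1·1 = 1.
|zone P∩zone Q∩zone R| = 1.
|zone P ∪ zone Q ∪ zone R| = 69 − 16 + 1 = 54.00.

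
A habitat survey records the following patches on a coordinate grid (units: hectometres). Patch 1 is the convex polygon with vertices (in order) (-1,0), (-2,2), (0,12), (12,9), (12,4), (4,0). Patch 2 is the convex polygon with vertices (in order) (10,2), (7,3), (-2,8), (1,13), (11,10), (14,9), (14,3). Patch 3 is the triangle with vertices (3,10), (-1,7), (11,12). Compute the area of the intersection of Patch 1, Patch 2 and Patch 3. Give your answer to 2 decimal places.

6.08

The intersection is the polygon with vertices (6.875,10.281), (-0.543,7.191), (-0.66,7.255), (3,10), (5.5,10.625).
By the shoelace formula its area is 6.08.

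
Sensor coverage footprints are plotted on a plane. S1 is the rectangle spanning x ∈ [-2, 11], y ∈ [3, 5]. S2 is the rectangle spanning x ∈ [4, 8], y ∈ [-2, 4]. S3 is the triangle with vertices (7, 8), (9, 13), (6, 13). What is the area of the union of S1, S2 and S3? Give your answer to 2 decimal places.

By inclusion–exclusion:
Individual areas: |S1| = 26, |S2| = 24, |S3| = 7.5.
|S1∩S2|: x∈[4,8], y∈[3,4] → 4·1 = 4.
|S1∩S3| = 0.
|S2∩S3| = 0.
|S1∩S2∩S3| = 0.
|S1 ∪ S2 ∪ S3| = 57.5 − 4 + 0 = 53.50.

53.50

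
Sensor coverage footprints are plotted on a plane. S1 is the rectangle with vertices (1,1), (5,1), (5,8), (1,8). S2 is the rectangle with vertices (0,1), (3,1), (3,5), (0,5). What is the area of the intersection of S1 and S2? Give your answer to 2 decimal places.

|S1∩S2|: x∈[1,3], y∈[1,5] → 2·4 = 8.

8.00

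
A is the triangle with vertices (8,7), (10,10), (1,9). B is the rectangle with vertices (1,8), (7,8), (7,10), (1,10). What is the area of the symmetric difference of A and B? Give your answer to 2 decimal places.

12.00

|A| = 12.5, |B| = 12, |A∩B| = 6.25.
|A △ B| = |A| + |B| − 2·|A∩B| = 12.5 + 12 − 12.5 = 12.00.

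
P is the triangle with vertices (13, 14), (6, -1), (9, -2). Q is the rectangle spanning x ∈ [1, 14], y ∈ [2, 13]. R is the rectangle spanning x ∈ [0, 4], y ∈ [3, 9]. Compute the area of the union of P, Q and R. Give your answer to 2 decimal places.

159.51

By inclusion–exclusion:
Individual areas: |P| = 26, |Q| = 143, |R| = 24.
|P∩Q| = 15.4917.
|P∩R| = 0.
|Q∩R|: x∈[1,4], y∈[3,9] → 3·6 = 18.
|P∩Q∩R| = 0.
|P ∪ Q ∪ R| = 193 − 33.4917 + 0 = 159.51.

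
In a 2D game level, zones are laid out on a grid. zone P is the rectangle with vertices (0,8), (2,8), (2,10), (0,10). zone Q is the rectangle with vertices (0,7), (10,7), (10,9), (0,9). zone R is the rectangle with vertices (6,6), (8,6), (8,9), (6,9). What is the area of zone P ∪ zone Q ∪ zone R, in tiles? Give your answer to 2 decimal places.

By inclusion–exclusion:
Individual areas: |zone P| = 4, |zone Q| = 20, |zone R| = 6.
|zone P∩zone Q|: x∈[0,2], y∈[8,9] → 2·1 = 2.
|zone P∩zone R| = 0 (no overlap).
|zone Q∩zone R|: x∈[6,8], y∈[7,9] → 2·2 = 4.
|zone P∩zone Q∩zone R| = 0.
|zone P ∪ zone Q ∪ zone R| = 30 − 6 + 0 = 24.00.

24.00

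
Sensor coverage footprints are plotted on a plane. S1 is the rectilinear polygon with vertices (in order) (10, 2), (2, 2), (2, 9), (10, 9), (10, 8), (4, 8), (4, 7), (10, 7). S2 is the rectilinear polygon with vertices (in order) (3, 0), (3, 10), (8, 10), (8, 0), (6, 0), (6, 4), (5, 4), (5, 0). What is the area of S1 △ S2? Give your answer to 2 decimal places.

38.00

|S1| = 50, |S2| = 46, |S1∩S2| = 29.
|S1 △ S2| = |S1| + |S2| − 2·|S1∩S2| = 50 + 46 − 58 = 38.00.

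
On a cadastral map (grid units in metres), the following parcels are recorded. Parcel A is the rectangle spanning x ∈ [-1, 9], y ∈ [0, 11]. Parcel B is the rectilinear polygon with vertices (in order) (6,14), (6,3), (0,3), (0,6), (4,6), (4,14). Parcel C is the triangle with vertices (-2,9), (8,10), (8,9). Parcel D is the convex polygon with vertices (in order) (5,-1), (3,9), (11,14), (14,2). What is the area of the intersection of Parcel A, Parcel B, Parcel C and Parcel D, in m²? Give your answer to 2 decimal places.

The intersection is the polygon with vertices (4,9), (4,9.6), (6,9.8), (6,9).
By the shoelace formula its area is 1.40.

1.40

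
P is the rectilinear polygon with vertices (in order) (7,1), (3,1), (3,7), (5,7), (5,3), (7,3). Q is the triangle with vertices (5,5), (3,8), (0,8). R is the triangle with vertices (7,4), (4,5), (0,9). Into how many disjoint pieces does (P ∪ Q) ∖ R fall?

(P ∪ Q) ∖ R splits into 3 disjoint pieces (area 12.3333, area 0.75, area 2.9619).

3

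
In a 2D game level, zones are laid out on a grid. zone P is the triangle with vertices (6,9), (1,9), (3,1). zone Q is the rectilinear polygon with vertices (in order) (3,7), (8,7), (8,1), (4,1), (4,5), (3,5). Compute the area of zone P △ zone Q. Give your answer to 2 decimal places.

37.83

|zone P| = 20, |zone Q| = 26, |zone P∩zone Q| = 4.0833.
|zone P △ zone Q| = |zone P| + |zone Q| − 2·|zone P∩zone Q| = 20 + 26 − 8.1667 = 37.83.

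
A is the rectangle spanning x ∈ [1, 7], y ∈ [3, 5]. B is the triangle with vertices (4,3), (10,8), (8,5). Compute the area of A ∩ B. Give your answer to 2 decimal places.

The intersection is the polygon with vertices (7,5), (7,4.5), (4,3), (6.4,5).
By the shoelace formula its area is 1.35.

1.35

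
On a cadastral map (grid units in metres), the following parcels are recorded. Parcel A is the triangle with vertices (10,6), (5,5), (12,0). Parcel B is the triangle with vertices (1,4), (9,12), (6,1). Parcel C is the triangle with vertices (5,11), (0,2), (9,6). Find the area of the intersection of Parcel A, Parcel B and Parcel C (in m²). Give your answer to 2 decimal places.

The intersection is the polygon with vertices (7.212,5.442), (7.138,5.172), (5.671,4.521), (5,5).
By the shoelace formula its area is 0.85.

0.85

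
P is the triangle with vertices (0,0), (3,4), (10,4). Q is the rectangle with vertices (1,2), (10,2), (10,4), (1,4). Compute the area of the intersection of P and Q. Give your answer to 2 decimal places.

The intersection is the polygon with vertices (3,4), (10,4), (5,2), (1.5,2).
By the shoelace formula its area is 10.50.

10.50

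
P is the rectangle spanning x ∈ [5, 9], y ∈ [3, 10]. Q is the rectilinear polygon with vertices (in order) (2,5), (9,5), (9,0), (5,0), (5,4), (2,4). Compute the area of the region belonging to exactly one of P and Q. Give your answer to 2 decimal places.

|P| = 28, |Q| = 23, |P∩Q| = 8.
|P △ Q| = |P| + |Q| − 2·|P∩Q| = 28 + 23 − 16 = 35.00.

35.00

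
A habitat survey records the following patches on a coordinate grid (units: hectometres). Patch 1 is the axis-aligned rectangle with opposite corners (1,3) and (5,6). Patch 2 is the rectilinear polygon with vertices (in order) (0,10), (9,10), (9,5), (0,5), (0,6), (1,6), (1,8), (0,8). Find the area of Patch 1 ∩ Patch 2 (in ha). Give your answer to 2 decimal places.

4.00

The intersection is the polygon with vertices (5,6), (5,5), (1,5), (1,6).
By the shoelace formula its area is 4.00.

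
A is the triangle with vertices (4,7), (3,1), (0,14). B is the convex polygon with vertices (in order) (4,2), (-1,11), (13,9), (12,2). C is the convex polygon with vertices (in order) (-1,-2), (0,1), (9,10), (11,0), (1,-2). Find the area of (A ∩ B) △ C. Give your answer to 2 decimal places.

|A ∩ B| = 11.5556.
|(A ∩ B) ∩ C| = 0.4046.
|(A ∩ B) △ C| = 11.5556 + 73 − 0.8092 = 83.75.

83.75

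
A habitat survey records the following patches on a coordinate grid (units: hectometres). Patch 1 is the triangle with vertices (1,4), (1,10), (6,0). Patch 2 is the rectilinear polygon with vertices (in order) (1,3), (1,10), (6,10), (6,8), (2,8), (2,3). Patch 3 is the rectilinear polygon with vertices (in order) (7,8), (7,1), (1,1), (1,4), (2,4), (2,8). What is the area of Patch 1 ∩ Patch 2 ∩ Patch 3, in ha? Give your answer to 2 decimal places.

0.40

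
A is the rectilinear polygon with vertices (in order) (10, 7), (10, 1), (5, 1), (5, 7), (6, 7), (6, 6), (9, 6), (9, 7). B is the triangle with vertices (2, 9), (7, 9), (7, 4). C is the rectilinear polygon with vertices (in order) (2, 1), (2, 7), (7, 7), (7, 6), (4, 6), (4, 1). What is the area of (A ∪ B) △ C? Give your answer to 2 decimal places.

|A ∪ B| = 36.5.
|(A ∪ B) ∩ C| = 2.5.
|(A ∪ B) △ C| = 36.5 + 15 − 5 = 46.50.

46.50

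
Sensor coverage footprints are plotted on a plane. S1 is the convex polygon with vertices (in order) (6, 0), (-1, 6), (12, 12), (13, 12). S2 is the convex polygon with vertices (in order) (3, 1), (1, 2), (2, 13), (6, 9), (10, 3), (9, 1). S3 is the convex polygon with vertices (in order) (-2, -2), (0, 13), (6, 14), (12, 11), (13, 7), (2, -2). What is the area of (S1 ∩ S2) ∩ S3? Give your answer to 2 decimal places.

The region (S1 ∩ S2) ∩ S3 is the polygon with vertices (1.467,7.139), (5.842,9.158), (6,9), (8.8,4.8), (7.42,2.435), (5.667,1), (4.833,1), (1.193,4.12).
By the shoelace formula its area is 39.79.

39.79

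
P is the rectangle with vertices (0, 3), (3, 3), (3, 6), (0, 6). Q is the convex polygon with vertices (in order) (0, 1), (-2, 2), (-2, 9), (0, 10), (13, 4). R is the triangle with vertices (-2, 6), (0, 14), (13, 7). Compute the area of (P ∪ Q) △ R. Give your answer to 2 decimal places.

94.03

|P ∪ Q| = 74.5.
|(P ∪ Q) ∩ R| = 19.7337.
|(P ∪ Q) △ R| = 74.5 + 59 − 39.4674 = 94.03.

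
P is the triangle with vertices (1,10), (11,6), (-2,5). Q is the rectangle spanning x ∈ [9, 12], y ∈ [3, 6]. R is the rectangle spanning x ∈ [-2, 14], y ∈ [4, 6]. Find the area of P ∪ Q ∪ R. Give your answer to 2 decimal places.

By inclusion–exclusion:
Individual areas: |P| = 31, |Q| = 9, |R| = 32.
|P∩Q| = 0.1538.
|P∩R| = 6.2.
|Q∩R|: x∈[9,12], y∈[4,6] → 3·2 = 6.
|P∩Q∩R| = 0.1538.
|P ∪ Q ∪ R| = 72 − 12.3538 + 0.1538 = 59.80.

59.80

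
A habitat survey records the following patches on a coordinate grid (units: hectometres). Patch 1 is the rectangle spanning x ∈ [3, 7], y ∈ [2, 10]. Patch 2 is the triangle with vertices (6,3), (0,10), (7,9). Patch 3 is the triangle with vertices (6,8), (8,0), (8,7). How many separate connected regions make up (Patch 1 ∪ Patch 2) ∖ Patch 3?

1

(Patch 1 ∪ Patch 2) ∖ Patch 3 is a single connected region.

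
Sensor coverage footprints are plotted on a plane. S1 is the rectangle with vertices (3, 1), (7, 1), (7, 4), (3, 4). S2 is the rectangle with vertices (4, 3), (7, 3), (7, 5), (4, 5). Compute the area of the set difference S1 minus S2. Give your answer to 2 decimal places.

9.00

|S1∩S2|: x∈[4,7], y∈[3,4] → 3·1 = 3.
|S1| = 12.
|S1 ∖ S2| = |S1| − |S1∩S2| = 12 − 3 = 9.00.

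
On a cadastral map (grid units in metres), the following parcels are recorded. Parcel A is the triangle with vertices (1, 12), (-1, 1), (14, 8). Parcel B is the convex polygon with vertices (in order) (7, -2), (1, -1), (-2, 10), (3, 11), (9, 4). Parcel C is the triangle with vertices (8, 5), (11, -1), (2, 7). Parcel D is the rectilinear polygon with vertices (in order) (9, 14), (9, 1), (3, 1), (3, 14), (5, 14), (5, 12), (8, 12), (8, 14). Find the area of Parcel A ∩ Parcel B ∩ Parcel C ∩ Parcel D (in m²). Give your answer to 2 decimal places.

5.14

The intersection is the polygon with vertices (3,6.111), (3,6.667), (7.75,5.083), (5.393,3.984).
By the shoelace formula its area is 5.14.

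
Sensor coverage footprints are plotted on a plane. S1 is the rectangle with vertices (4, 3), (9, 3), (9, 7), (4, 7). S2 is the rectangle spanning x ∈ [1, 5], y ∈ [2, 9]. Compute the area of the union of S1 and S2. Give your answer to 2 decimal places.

By inclusion–exclusion:
Individual areas: |S1| = 20, |S2| = 28.
|S1∩S2|: x∈[4,5], y∈[3,7] → 1·4 = 4.
|S1 ∪ S2| = 48 − 4 = 44.00.

44.00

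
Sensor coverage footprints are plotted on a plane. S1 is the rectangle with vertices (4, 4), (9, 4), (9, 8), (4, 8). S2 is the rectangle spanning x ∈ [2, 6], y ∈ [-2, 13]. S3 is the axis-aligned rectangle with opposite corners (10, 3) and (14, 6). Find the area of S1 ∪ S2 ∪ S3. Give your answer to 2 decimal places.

84.00

By inclusion–exclusion:
Individual areas: |S1| = 20, |S2| = 60, |S3| = 12.
|S1∩S2|: x∈[4,6], y∈[4,8] → 2·4 = 8.
|S1∩S3| = 0 (no overlap).
|S2∩S3| = 0 (no overlap).
|S1∩S2∩S3| = 0.
|S1 ∪ S2 ∪ S3| = 92 − 8 + 0 = 84.00.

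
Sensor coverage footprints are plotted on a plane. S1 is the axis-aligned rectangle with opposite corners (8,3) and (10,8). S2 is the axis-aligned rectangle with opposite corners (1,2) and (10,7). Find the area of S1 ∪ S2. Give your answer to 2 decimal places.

47.00

By inclusion–exclusion:
Individual areas: |S1| = 10, |S2| = 45.
|S1∩S2|: x∈[8,10], y∈[3,7] → 2·4 = 8.
|S1 ∪ S2| = 55 − 8 = 47.00.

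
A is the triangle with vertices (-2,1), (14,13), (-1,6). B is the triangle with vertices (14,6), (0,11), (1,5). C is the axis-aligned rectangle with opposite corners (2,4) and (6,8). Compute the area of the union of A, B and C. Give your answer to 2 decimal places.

63.22

By inclusion–exclusion:
Individual areas: |A| = 34, |B| = 39.5, |C| = 16.
|A∩B| = 14.3448.
|A∩C| = 9.6143.
|B∩C| = 11.0769.
|A∩B∩C| = 8.7527.
|A ∪ B ∪ C| = 89.5 − 35.036 + 8.7527 = 63.22.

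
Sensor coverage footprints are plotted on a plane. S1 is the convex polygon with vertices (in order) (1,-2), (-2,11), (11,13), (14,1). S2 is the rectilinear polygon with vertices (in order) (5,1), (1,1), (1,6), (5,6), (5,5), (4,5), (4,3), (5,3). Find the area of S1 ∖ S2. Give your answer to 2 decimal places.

152.00

|S1| = 170, |S1∩S2| = 18.
|S1 ∖ S2| = |S1| − |S1∩S2| = 170 − 18 = 152.00.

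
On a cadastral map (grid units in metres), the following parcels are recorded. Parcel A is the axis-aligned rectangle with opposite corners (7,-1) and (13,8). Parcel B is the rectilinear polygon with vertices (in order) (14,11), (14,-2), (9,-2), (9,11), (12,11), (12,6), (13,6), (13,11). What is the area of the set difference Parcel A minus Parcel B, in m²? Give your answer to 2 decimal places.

20.00

|Parcel A| = 54, |Parcel A∩Parcel B| = 34.
|Parcel A ∖ Parcel B| = |Parcel A| − |Parcel A∩Parcel B| = 54 − 34 = 20.00.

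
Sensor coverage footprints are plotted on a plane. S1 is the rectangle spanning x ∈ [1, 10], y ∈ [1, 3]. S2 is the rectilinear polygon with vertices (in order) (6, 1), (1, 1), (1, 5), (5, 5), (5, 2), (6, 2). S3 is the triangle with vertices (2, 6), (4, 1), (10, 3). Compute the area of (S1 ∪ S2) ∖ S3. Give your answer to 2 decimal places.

|S1 ∪ S2| = 26.
|(S1 ∪ S2) ∩ S3| = 11.1792.
|(S1 ∪ S2) ∖ S3| = 26 − 11.1792 = 14.82.

14.82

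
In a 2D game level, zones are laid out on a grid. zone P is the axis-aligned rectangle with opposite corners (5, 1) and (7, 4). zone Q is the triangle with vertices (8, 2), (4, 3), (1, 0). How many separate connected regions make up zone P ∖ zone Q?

2

zone P ∖ zone Q splits into 2 disjoint pieces (area 0.8571, area 3).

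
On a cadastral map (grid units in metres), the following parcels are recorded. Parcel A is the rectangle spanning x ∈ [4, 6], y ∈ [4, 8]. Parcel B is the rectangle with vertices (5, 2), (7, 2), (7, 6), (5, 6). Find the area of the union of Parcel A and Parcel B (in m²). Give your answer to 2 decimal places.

By inclusion–exclusion:
Individual areas: |Parcel A| = 8, |Parcel B| = 8.
|Parcel A∩Parcel B|: x∈[5,6], y∈[4,6] → 1·2 = 2.
|Parcel A ∪ Parcel B| = 16 − 2 = 14.00.

14.00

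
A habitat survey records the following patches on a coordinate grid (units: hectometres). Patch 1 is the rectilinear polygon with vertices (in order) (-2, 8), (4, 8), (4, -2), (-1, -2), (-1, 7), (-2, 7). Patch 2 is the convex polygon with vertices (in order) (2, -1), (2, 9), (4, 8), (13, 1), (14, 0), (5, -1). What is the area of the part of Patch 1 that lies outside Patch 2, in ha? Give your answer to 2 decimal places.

33.00

|Patch 1| = 51, |Patch 1∩Patch 2| = 18.
|Patch 1 ∖ Patch 2| = |Patch 1| − |Patch 1∩Patch 2| = 51 − 18 = 33.00.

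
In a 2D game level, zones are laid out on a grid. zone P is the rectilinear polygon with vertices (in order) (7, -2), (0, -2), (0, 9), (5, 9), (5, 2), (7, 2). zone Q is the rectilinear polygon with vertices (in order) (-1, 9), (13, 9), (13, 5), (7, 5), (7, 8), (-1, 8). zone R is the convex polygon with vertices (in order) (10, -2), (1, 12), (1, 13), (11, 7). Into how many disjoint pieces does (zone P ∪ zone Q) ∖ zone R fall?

2

(zone P ∪ zone Q) ∖ zone R splits into 2 disjoint pieces (area 60.6627, area 11.5556).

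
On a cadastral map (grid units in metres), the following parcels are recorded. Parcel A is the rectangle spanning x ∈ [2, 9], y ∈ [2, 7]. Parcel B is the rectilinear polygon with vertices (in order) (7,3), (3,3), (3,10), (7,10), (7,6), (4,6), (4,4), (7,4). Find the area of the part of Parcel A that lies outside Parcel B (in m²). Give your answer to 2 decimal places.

25.00

|Parcel A| = 35, |Parcel A∩Parcel B| = 10.
|Parcel A ∖ Parcel B| = |Parcel A| − |Parcel A∩Parcel B| = 35 − 10 = 25.00.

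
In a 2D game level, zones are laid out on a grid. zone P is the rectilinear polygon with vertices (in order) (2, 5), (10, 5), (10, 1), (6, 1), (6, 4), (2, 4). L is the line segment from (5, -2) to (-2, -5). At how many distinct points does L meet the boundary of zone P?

The segment lies entirely outside zone P and never meets its boundary.

0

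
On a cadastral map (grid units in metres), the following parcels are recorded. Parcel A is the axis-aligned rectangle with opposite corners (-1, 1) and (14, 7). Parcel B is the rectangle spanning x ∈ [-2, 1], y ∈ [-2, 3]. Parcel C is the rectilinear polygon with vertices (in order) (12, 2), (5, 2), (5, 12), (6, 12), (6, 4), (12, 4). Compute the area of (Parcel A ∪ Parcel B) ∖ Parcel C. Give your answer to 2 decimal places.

84.00

|Parcel A ∪ Parcel B| = 101.
|(Parcel A ∪ Parcel B) ∩ Parcel C| = 17.
|(Parcel A ∪ Parcel B) ∖ Parcel C| = 101 − 17 = 84.00.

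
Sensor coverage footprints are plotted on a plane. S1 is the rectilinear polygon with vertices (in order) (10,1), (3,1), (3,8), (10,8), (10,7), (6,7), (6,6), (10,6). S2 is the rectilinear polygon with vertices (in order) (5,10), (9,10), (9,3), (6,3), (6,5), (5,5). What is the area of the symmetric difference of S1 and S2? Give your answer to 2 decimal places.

|S1| = 45, |S2| = 26, |S1∩S2| = 15.
|S1 △ S2| = |S1| + |S2| − 2·|S1∩S2| = 45 + 26 − 30 = 41.00.

41.00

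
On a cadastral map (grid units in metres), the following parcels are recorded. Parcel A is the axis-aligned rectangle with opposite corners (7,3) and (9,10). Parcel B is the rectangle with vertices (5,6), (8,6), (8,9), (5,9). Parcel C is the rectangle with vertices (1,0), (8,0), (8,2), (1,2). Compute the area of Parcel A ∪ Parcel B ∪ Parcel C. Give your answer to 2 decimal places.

By inclusion–exclusion:
Individual areas: |Parcel A| = 14, |Parcel B| = 9, |Parcel C| = 14.
|Parcel A∩Parcel B|: x∈[7,8], y∈[6,9] → 1·3 = 3.
|Parcel A∩Parcel C| = 0 (no overlap).
|Parcel B∩Parcel C| = 0 (no overlap).
|Parcel A∩Parcel B∩Parcel C| = 0.
|Parcel A ∪ Parcel B ∪ Parcel C| = 37 − 3 + 0 = 34.00.

34.00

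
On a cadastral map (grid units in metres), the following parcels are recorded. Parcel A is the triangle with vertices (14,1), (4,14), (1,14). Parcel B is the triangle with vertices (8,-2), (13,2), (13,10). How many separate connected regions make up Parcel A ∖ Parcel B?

2

Parcel A ∖ Parcel B splits into 2 disjoint pieces (area 0.15, area 17.9504).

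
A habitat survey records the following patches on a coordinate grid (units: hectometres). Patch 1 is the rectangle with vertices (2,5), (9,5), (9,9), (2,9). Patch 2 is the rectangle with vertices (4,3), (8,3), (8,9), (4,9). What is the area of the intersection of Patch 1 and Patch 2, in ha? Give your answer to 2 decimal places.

|Patch 1∩Patch 2|: x∈[4,8], y∈[5,9] → 4·4 = 16.

16.00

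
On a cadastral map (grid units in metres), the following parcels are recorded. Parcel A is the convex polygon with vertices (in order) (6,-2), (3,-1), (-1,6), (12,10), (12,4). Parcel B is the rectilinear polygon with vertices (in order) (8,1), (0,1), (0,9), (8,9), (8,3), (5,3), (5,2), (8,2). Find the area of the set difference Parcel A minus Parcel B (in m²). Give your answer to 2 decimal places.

|Parcel A| = 92.5, |Parcel A∩Parcel B| = 46.2898.
|Parcel A ∖ Parcel B| = |Parcel A| − |Parcel A∩Parcel B| = 92.5 − 46.2898 = 46.21.

46.21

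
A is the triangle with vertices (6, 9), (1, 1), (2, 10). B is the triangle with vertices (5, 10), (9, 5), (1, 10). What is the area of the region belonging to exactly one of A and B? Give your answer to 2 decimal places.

19.53

|A| = 18.5, |B| = 10, |A∩B| = 4.4853.
|A △ B| = |A| + |B| − 2·|A∩B| = 18.5 + 10 − 8.9705 = 19.53.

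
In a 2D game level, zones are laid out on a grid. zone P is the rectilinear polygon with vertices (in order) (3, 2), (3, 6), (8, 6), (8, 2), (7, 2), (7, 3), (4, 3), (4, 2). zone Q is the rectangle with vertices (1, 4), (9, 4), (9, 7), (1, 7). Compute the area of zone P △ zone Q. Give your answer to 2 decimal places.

|zone P| = 17, |zone Q| = 24, |zone P∩zone Q| = 10.
|zone P △ zone Q| = |zone P| + |zone Q| − 2·|zone P∩zone Q| = 17 + 24 − 20 = 21.00.

21.00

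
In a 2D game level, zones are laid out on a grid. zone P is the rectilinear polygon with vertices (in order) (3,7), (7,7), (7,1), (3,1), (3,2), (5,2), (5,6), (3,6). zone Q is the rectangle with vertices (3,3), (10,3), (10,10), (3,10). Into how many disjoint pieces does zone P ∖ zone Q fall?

1

zone P ∖ zone Q is a single connected region.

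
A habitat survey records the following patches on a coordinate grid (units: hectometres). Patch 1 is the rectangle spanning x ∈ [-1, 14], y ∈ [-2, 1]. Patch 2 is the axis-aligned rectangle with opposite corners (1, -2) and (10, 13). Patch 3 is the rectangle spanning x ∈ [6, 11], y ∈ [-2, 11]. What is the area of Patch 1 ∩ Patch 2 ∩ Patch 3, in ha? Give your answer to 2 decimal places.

12.00

The intersection is the polygon with vertices (10,-2), (6,-2), (6,1), (10,1).
By the shoelace formula its area is 12.00.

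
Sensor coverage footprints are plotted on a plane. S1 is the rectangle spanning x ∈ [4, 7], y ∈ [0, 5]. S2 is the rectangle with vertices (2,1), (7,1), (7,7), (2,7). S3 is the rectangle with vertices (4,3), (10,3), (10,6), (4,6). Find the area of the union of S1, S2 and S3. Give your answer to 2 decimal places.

By inclusion–exclusion:
Individual areas: |S1| = 15, |S2| = 30, |S3| = 18.
|S1∩S2|: x∈[4,7], y∈[1,5] → 3·4 = 12.
|S1∩S3|: x∈[4,7], y∈[3,5] → 3·2 = 6.
|S2∩S3|: x∈[4,7], y∈[3,6] → 3·3 = 9.
|S1∩S2∩S3| = 6.
|S1 ∪ S2 ∪ S3| = 63 − 27 + 6 = 42.00.

42.00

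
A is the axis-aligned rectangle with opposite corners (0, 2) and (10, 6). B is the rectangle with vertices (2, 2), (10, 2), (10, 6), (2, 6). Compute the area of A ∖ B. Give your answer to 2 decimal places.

8.00

|A∩B|: x∈[2,10], y∈[2,6] → 8·4 = 32.
|A| = 40.
|A ∖ B| = |A| − |A∩B| = 40 − 32 = 8.00.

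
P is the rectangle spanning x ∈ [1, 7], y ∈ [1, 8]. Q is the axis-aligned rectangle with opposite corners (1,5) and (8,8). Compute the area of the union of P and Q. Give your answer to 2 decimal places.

45.00

By inclusion–exclusion:
Individual areas: |P| = 42, |Q| = 21.
|P∩Q|: x∈[1,7], y∈[5,8] → 6·3 = 18.
|P ∪ Q| = 63 − 18 = 45.00.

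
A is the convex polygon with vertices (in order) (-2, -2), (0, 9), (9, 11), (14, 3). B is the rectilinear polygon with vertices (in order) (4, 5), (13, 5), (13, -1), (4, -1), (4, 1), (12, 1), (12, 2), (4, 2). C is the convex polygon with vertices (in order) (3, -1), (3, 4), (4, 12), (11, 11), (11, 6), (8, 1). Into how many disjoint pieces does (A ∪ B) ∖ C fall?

(A ∪ B) ∖ C splits into 2 disjoint pieces (area 43.158, area 30.937).

2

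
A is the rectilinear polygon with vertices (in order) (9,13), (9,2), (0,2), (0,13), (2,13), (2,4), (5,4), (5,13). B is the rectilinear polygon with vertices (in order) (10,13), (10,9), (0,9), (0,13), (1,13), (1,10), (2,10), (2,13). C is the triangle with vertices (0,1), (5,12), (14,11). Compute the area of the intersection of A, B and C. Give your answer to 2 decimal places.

11.11

The intersection is the polygon with vertices (5,12), (9,11.556), (9,9), (5,9).
By the shoelace formula its area is 11.11.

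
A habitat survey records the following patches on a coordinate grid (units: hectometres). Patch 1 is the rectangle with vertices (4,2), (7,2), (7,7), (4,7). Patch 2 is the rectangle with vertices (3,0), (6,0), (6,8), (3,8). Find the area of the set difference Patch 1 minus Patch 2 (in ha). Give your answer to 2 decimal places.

5.00

|Patch 1∩Patch 2|: x∈[4,6], y∈[2,7] → 2·5 = 10.
|Patch 1| = 15.
|Patch 1 ∖ Patch 2| = |Patch 1| − |Patch 1∩Patch 2| = 15 − 10 = 5.00.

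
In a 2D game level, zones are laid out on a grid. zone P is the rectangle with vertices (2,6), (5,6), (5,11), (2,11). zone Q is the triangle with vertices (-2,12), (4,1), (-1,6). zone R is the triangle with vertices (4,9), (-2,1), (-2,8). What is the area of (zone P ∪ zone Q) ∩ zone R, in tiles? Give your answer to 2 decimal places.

8.52

|zone P ∪ zone Q| = 27.5.
|(zone P ∪ zone Q) ∩ zone R| = 8.52.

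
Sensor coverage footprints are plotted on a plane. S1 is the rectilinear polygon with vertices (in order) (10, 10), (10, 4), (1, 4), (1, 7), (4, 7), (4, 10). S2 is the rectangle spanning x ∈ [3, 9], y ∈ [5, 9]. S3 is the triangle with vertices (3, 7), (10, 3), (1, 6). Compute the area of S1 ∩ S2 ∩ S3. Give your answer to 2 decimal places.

3.33

The intersection is the polygon with vertices (4,5), (3,5.333), (3,7), (6.5,5).
By the shoelace formula its area is 3.33.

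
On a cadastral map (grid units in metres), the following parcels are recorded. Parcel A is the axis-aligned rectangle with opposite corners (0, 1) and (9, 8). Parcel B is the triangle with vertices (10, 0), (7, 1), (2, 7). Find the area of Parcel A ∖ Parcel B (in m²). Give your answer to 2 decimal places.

57.43

|Parcel A| = 63, |Parcel A∩Parcel B| = 5.5714.
|Parcel A ∖ Parcel B| = |Parcel A| − |Parcel A∩Parcel B| = 63 − 5.5714 = 57.43.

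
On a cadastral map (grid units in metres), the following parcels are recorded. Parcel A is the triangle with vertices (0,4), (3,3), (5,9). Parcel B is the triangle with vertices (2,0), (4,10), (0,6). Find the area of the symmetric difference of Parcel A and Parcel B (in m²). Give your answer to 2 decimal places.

|Parcel A| = 10, |Parcel B| = 16, |Parcel A∩Parcel B| = 5.875.
|Parcel A △ Parcel B| = |Parcel A| + |Parcel B| − 2·|Parcel A∩Parcel B| = 10 + 16 − 11.75 = 14.25.

14.25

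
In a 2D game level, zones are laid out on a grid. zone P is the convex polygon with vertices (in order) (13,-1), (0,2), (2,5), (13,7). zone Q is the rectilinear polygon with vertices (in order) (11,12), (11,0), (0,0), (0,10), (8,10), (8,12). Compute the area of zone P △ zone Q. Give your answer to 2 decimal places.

|zone P| = 66.5, |zone Q| = 116, |zone P∩zone Q| = 50.697.
|zone P △ zone Q| = |zone P| + |zone Q| − 2·|zone P∩zone Q| = 66.5 + 116 − 101.3939 = 81.11.

81.11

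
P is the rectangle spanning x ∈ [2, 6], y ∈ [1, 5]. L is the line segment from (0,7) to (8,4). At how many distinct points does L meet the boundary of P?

2

The segment meets the boundary at (6,4.75), (5.333,5).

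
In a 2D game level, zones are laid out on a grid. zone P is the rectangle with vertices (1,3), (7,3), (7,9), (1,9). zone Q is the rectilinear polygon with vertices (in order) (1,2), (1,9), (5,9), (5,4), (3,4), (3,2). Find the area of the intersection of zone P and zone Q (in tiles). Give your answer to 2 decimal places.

The intersection is the polygon with vertices (5,9), (5,4), (3,4), (3,3), (1,3), (1,9).
By the shoelace formula its area is 22.00.

22.00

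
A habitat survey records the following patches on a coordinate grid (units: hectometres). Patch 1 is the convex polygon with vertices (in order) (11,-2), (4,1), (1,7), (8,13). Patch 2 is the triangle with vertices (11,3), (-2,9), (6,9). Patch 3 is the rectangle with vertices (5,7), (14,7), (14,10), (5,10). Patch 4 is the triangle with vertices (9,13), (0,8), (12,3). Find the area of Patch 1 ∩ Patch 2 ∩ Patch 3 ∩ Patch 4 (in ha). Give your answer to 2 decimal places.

The intersection is the polygon with vertices (7.667,7), (5,7), (5,9), (6,9).
By the shoelace formula its area is 3.67.

3.67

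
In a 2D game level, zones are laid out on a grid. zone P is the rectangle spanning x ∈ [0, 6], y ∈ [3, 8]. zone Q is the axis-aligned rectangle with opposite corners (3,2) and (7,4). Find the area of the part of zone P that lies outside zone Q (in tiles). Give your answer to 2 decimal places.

27.00

|zone P∩zone Q|: x∈[3,6], y∈[3,4] → 3·1 = 3.
|zone P| = 30.
|zone P ∖ zone Q| = |zone P| − |zone P∩zone Q| = 30 − 3 = 27.00.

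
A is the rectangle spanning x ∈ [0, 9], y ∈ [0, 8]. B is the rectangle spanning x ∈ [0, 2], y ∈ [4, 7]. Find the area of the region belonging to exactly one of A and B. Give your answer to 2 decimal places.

|A∩B|: x∈[0,2], y∈[4,7] → 2·3 = 6.
|A △ B| = |A| + |B| − 2·|A∩B| = 72 + 6 − 12 = 66.00.

66.00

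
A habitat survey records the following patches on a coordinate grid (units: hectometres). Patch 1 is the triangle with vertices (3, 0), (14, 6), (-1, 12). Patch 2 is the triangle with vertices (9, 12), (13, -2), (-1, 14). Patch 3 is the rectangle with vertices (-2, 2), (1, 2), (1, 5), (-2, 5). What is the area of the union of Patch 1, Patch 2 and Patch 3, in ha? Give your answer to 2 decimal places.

By inclusion–exclusion:
Individual areas: |Patch 1| = 78, |Patch 2| = 66, |Patch 3| = 9.
|Patch 1∩Patch 2| = 26.5226.
|Patch 1∩Patch 3| = 0.
|Patch 2∩Patch 3| = 0.
|Patch 1∩Patch 2∩Patch 3| = 0.
|Patch 1 ∪ Patch 2 ∪ Patch 3| = 153 − 26.5226 + 0 = 126.48.

126.48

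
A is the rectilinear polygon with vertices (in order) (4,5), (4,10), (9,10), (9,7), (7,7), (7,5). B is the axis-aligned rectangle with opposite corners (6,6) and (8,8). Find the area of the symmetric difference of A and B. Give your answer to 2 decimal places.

|A| = 21, |B| = 4, |A∩B| = 3.
|A △ B| = |A| + |B| − 2·|A∩B| = 21 + 4 − 6 = 19.00.

19.00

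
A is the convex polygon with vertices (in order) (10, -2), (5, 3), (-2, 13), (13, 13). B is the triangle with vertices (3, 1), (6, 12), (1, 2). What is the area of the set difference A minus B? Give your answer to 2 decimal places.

|A| = 120, |A∩B| = 5.1879.
|A ∖ B| = |A| − |A∩B| = 120 − 5.1879 = 114.81.

114.81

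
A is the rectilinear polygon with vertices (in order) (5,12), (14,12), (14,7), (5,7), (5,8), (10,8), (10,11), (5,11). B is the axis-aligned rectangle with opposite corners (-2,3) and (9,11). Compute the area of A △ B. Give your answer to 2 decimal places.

|A| = 30, |B| = 88, |A∩B| = 4.
|A △ B| = |A| + |B| − 2·|A∩B| = 30 + 88 − 8 = 110.00.

110.00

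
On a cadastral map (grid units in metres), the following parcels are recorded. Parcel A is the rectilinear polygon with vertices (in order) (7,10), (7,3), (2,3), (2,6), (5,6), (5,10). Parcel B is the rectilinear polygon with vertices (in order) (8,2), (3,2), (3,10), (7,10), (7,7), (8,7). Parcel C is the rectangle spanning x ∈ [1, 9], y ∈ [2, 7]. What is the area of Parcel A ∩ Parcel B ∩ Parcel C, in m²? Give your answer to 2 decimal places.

14.00

The intersection is the polygon with vertices (7,3), (3,3), (3,6), (5,6), (5,7), (7,7).
By the shoelace formula its area is 14.00.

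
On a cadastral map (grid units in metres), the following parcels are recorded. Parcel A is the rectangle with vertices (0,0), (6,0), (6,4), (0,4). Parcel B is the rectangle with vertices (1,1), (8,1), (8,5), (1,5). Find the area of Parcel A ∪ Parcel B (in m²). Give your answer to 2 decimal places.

37.00

By inclusion–exclusion:
Individual areas: |Parcel A| = 24, |Parcel B| = 28.
|Parcel A∩Parcel B|: x∈[1,6], y∈[1,4] → 5·3 = 15.
|Parcel A ∪ Parcel B| = 52 − 15 = 37.00.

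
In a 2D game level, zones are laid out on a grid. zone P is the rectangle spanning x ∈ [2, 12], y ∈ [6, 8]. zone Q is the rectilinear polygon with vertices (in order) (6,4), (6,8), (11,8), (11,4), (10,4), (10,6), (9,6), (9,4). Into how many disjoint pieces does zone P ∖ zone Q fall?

zone P ∖ zone Q splits into 2 disjoint pieces (area 2, area 8).

2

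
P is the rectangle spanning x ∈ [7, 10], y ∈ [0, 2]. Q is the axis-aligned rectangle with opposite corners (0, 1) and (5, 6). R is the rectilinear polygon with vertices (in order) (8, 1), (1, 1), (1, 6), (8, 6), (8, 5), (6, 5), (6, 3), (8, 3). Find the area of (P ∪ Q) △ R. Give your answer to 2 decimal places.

|P ∪ Q| = 31.
|(P ∪ Q) ∩ R| = 21.
|(P ∪ Q) △ R| = 31 + 31 − 42 = 20.00.

20.00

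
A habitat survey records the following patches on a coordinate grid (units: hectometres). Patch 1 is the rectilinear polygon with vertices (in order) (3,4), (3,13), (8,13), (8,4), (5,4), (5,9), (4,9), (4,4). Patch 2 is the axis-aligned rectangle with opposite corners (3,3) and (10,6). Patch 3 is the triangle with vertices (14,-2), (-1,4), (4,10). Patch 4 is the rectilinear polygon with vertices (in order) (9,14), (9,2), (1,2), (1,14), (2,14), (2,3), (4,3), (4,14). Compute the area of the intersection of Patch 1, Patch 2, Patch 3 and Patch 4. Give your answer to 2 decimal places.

5.73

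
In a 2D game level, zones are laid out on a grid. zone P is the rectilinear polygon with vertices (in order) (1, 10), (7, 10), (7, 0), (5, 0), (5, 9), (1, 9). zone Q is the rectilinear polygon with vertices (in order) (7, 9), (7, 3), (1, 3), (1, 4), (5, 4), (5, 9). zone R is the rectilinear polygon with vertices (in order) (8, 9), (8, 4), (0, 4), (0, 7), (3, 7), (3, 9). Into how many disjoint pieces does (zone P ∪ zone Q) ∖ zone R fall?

(zone P ∪ zone Q) ∖ zone R splits into 2 disjoint pieces (area 6, area 12).

2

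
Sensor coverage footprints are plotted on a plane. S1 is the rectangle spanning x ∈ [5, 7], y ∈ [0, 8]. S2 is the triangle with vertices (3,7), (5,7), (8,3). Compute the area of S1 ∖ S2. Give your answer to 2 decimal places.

|S1| = 16, |S1∩S2| = 2.1333.
|S1 ∖ S2| = |S1| − |S1∩S2| = 16 − 2.1333 = 13.87.

13.87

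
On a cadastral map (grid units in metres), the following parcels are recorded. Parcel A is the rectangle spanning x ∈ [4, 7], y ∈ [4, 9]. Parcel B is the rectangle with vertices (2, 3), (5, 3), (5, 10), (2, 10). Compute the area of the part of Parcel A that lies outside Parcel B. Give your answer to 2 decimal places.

|Parcel A∩Parcel B|: x∈[4,5], y∈[4,9] → 1·5 = 5.
|Parcel A| = 15.
|Parcel A ∖ Parcel B| = |Parcel A| − |Parcel A∩Parcel B| = 15 − 5 = 10.00.

10.00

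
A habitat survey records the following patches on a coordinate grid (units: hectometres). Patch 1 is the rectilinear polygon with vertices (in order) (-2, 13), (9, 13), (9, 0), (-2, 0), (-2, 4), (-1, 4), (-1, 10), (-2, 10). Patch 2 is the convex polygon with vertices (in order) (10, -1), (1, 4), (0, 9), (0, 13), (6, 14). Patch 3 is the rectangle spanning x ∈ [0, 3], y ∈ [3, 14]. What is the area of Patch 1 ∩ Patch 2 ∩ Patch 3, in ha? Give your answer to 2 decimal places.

The intersection is the polygon with vertices (1,4), (0,9), (0,13), (3,13), (3,3), (2.8,3).
By the shoelace formula its area is 25.60.

25.60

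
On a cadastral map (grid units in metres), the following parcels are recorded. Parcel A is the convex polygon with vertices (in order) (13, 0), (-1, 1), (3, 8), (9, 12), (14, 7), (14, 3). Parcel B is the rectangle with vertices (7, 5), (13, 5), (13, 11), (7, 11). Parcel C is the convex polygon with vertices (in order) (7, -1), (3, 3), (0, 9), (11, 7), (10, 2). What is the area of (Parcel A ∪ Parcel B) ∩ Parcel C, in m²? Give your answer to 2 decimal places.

52.98

The region (Parcel A ∪ Parcel B) ∩ Parcel C is the polygon with vertices (3,8), (3.536,8.357), (11,7), (10,2), (8.333,0.333), (5.462,0.538), (3,3), (1.667,5.667).
By the shoelace formula its area is 52.98.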